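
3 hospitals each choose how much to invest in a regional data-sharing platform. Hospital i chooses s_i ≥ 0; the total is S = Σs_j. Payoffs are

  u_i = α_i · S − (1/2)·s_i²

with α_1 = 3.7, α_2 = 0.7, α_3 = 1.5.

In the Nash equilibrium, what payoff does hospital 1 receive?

Hospital i's FOC: ∂u_i/∂s_i = α_i − s_i = 0, so s_i* = α_i.
NE contributions = (3.7, 0.7, 1.5); S = 5.9.
u_1 = α_1·S − ½·(s_1)² = 3.7·5.9 − ½·3.7² = 14.985.

14.985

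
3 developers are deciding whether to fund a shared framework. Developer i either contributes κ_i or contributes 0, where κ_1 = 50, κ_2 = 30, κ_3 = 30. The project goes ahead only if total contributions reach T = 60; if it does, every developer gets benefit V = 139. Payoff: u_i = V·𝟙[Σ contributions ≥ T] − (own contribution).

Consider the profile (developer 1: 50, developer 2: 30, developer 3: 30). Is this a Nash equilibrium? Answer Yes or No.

No

Total = 110 ≥ 60: provided.
Developer 1 (pledges 50, payoff 89): dropping to 0 → total 60, payoff 139. Profitable deviation.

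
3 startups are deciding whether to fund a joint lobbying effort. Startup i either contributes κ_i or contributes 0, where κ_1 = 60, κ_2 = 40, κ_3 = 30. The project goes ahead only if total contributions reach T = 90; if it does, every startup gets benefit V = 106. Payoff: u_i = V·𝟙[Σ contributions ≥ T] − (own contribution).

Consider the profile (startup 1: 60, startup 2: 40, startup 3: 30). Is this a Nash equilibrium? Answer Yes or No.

No

Total = 130 ≥ 90: provided.
Startup 1 (pledges 60, payoff 46): dropping to 0 → total 70, payoff 0. No gain.
Startup 2 (pledges 40, payoff 66): dropping to 0 → total 90, payoff 106. Profitable deviation.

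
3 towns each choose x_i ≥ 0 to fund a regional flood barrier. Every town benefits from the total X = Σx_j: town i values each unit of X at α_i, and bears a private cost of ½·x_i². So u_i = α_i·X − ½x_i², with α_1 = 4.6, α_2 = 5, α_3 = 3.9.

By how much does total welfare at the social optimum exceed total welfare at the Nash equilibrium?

Town i's FOC: ∂u_i/∂x_i = α_i − x_i = 0, so x_i* = α_i.
NE contributions = (4.6, 5, 3.9); X = 13.5.
W^NE = (Σα)·X − ½Σα_i² = 13.5² − ½·61.37 = 151.565.
Planner sets x_i = Σα_j = 13.5 for every i, so X^SO = 3·13.5 = 40.5.
W^SO = (Σα)·X^SO − ½·3·(Σα)² = (3/2)·13.5² = 273.375.
Deadweight loss = W^SO − W^NE = 121.81.

121.81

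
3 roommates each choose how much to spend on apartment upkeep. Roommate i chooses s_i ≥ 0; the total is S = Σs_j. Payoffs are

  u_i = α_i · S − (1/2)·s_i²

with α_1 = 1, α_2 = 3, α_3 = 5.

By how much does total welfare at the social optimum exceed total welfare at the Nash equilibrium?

58

Roommate i's FOC: ∂u_i/∂s_i = α_i − s_i = 0, so s_i* = α_i.
NE contributions = (1, 3, 5); S = 9.
W^NE = (Σα)·S − ½Σα_i² = 9² − ½·35 = 63.5.
Planner sets s_i = Σα_j = 9 for every i, so S^SO = 3·9 = 27.
W^SO = (Σα)·S^SO − ½·3·(Σα)² = (3/2)·9² = 121.5.
Deadweight loss = W^SO − W^NE = 58.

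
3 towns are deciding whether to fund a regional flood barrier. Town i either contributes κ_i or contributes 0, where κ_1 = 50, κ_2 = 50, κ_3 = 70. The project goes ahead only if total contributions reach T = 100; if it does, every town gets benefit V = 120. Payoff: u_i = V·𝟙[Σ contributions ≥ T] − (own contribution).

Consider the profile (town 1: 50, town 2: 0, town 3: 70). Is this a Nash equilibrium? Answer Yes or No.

Yes

Total = 120 ≥ 100: provided.
Town 1 (pledges 50, payoff 70): dropping to 0 → total 70, payoff 0. No gain.
Town 2 (pledges 0, payoff 120): pledging 50 → total 170, payoff 70. No gain.
Town 3 (pledges 70, payoff 50): dropping to 0 → total 50, payoff 0. No gain.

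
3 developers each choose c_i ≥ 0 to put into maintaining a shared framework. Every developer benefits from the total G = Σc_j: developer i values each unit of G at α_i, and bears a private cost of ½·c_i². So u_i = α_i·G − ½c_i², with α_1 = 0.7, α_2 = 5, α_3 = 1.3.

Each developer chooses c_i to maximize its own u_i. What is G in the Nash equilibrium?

7

Developer i's FOC: ∂u_i/∂c_i = α_i − c_i = 0, so c_i* = α_i.
NE contributions = (0.7, 5, 1.3); G = 7.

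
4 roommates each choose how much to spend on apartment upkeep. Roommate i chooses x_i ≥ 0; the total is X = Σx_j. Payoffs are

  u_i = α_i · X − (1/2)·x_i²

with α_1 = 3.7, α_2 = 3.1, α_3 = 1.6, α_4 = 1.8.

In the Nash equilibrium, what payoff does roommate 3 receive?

15.04

Roommate i's FOC: ∂u_i/∂x_i = α_i − x_i = 0, so x_i* = α_i.
NE contributions = (3.7, 3.1, 1.6, 1.8); X = 10.2.
u_3 = α_3·X − ½·(x_3)² = 1.6·10.2 − ½·1.6² = 15.04.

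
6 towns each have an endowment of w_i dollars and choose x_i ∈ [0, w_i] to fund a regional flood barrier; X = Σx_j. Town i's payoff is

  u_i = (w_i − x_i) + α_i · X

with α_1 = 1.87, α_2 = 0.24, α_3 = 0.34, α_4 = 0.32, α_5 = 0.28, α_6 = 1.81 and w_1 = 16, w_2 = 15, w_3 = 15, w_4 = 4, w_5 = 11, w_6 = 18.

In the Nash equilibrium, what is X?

34

∂u_i/∂x_i = α_i − 1, so town i contributes w_i if α_i > 1, else 0.
α_i > 1 for i ∈ {1, 6}; NE contributions (16, 0, 0, 0, 0, 18), X = 34.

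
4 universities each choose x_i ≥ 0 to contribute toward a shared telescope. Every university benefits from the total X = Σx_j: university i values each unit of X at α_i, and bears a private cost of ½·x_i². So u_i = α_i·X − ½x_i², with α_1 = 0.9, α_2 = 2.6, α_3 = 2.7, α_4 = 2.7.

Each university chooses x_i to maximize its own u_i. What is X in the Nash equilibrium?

8.9

University i's FOC: ∂u_i/∂x_i = α_i − x_i = 0, so x_i* = α_i.
NE contributions = (0.9, 2.6, 2.7, 2.7); X = 8.9.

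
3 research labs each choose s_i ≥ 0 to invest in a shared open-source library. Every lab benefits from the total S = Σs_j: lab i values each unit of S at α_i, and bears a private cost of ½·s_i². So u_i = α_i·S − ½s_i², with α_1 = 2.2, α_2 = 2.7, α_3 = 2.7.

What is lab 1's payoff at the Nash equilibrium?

Lab i's FOC: ∂u_i/∂s_i = α_i − s_i = 0, so s_i* = α_i.
NE contributions = (2.2, 2.7, 2.7); S = 7.6.
u_1 = α_1·S − ½·(s_1)² = 2.2·7.6 − ½·2.2² = 14.3.

14.3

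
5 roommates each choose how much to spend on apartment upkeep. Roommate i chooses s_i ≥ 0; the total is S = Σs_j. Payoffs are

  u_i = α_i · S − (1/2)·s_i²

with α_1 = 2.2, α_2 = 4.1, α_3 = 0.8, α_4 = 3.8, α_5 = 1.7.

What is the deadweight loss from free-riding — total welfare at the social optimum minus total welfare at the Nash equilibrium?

Roommate i's FOC: ∂u_i/∂s_i = α_i − s_i = 0, so s_i* = α_i.
NE contributions = (2.2, 4.1, 0.8, 3.8, 1.7); S = 12.6.
W^NE = (Σα)·S − ½Σα_i² = 12.6² − ½·39.62 = 138.95.
Planner sets s_i = Σα_j = 12.6 for every i, so S^SO = 5·12.6 = 63.
W^SO = (Σα)·S^SO − ½·5·(Σα)² = (5/2)·12.6² = 396.9.
Deadweight loss = W^SO − W^NE = 257.95.

257.95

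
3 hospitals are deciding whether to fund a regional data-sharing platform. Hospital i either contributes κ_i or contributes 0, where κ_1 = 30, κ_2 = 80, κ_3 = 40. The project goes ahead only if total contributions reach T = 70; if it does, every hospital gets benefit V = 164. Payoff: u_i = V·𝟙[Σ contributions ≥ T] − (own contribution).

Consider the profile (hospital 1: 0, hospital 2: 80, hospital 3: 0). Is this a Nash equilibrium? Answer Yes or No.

Yes

Total = 80 ≥ 70: provided.
Hospital 1 (pledges 0, payoff 164): pledging 30 → total 110, payoff 134. No gain.
Hospital 2 (pledges 80, payoff 84): dropping to 0 → total 0, payoff 0. No gain.
Hospital 3 (pledges 0, payoff 164): pledging 40 → total 120, payoff 124. No gain.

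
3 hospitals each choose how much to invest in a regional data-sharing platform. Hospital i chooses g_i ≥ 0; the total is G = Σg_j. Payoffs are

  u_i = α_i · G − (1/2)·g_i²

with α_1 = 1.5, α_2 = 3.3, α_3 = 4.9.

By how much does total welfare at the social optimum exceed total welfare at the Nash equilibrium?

65.62

Hospital i's FOC: ∂u_i/∂g_i = α_i − g_i = 0, so g_i* = α_i.
NE contributions = (1.5, 3.3, 4.9); G = 9.7.
W^NE = (Σα)·G − ½Σα_i² = 9.7² − ½·37.15 = 75.515.
Planner sets g_i = Σα_j = 9.7 for every i, so G^SO = 3·9.7 = 29.1.
W^SO = (Σα)·G^SO − ½·3·(Σα)² = (3/2)·9.7² = 141.135.
Deadweight loss = W^SO − W^NE = 65.62.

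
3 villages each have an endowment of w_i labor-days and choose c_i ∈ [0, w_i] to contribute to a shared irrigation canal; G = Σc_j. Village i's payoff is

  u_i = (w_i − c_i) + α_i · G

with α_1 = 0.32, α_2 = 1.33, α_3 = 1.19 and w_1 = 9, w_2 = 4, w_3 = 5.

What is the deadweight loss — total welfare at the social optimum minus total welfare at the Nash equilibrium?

∂u_i/∂c_i = α_i − 1, so village i contributes w_i if α_i > 1, else 0.
α_i > 1 for i ∈ {2, 3}; NE contributions (0, 4, 5), G = 9.
W^NE = Σw_i − G^NE + (Σα_i)·G^NE = 18 + 1.84·9 = 34.56.
Planner: ∂(Σu_j)/∂c_i = Σα_j − 1 = 1.84 > 0, so everyone contributes w_i; G^SO = 18, W^SO = 18 + 1.84·18 = 51.12.
Deadweight loss = 16.56.

16.56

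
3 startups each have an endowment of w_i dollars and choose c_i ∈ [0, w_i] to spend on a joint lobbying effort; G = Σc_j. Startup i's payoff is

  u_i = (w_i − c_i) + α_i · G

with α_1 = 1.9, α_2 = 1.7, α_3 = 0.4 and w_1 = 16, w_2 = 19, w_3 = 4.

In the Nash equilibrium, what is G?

∂u_i/∂c_i = α_i − 1, so startup i contributes w_i if α_i > 1, else 0.
α_i > 1 for i ∈ {1, 2}; NE contributions (16, 19, 0), G = 35.

35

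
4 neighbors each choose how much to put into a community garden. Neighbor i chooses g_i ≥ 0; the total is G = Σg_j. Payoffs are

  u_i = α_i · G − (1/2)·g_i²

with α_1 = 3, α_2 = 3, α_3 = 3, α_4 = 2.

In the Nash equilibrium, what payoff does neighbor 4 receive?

20

Neighbor i's FOC: ∂u_i/∂g_i = α_i − g_i = 0, so g_i* = α_i.
NE contributions = (3, 3, 3, 2); G = 11.
u_4 = α_4·G − ½·(g_4)² = 2·11 − ½·2² = 20.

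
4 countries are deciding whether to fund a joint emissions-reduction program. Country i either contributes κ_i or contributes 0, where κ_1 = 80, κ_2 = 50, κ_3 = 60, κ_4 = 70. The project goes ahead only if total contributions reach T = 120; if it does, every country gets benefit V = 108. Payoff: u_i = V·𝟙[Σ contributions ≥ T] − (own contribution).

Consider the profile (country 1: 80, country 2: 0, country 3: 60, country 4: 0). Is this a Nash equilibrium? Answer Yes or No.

Total = 140 ≥ 120: provided.
Country 1 (pledges 80, payoff 28): dropping to 0 → total 60, payoff 0. No gain.
Country 2 (pledges 0, payoff 108): pledging 50 → total 190, payoff 58. No gain.
Country 3 (pledges 60, payoff 48): dropping to 0 → total 80, payoff 0. No gain.
Country 4 (pledges 0, payoff 108): pledging 70 → total 210, payoff 38. No gain.

Yes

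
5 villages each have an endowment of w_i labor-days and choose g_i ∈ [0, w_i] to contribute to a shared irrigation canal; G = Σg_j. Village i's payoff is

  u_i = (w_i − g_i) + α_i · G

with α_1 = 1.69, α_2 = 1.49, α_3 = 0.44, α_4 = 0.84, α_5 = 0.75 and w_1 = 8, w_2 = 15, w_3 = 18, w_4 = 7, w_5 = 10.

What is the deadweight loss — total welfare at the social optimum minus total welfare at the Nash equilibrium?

∂u_i/∂g_i = α_i − 1, so village i contributes w_i if α_i > 1, else 0.
α_i > 1 for i ∈ {1, 2}; NE contributions (8, 15, 0, 0, 0), G = 23.
W^NE = Σw_i − G^NE + (Σα_i)·G^NE = 58 + 4.21·23 = 154.83.
Planner: ∂(Σu_j)/∂g_i = Σα_j − 1 = 4.21 > 0, so everyone contributes w_i; G^SO = 58, W^SO = 58 + 4.21·58 = 302.18.
Deadweight loss = 147.35.

147.35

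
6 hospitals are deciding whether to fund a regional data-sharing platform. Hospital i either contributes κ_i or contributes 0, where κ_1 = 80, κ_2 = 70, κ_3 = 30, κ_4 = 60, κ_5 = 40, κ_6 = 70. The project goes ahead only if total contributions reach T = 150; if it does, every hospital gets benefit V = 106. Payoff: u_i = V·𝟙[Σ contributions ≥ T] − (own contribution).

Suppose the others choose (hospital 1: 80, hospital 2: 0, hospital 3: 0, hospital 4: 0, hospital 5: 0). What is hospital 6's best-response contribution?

70

Others' total = 80. Contributing 70 brings total to 150 ≥ 150: gain V − κ_6 = 36.
Best response: 70.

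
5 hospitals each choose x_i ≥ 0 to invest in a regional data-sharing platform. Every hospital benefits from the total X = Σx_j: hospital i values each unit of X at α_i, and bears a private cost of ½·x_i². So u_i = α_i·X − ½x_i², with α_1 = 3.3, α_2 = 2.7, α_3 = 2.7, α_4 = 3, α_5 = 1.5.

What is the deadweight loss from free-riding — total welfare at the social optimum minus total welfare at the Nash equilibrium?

279.72

Hospital i's FOC: ∂u_i/∂x_i = α_i − x_i = 0, so x_i* = α_i.
NE contributions = (3.3, 2.7, 2.7, 3, 1.5); X = 13.2.
W^NE = (Σα)·X − ½Σα_i² = 13.2² − ½·36.72 = 155.88.
Planner sets x_i = Σα_j = 13.2 for every i, so X^SO = 5·13.2 = 66.
W^SO = (Σα)·X^SO − ½·5·(Σα)² = (5/2)·13.2² = 435.6.
Deadweight loss = W^SO − W^NE = 279.72.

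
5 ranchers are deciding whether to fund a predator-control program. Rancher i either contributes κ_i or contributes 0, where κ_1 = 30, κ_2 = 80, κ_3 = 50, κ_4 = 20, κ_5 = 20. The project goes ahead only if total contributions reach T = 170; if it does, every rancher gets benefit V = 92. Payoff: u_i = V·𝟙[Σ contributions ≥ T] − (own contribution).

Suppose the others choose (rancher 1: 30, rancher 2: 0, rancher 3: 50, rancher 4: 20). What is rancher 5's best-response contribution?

Others' total = 100. Even contributing 20 gives 120 < 170: no benefit either way.
Best response: 0.

0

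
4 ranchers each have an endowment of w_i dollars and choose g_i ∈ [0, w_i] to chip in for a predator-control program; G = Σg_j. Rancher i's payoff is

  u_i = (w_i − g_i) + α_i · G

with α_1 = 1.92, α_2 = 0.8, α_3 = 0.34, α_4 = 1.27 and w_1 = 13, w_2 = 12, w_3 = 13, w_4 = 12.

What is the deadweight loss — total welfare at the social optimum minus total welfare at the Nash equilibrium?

∂u_i/∂g_i = α_i − 1, so rancher i contributes w_i if α_i > 1, else 0.
α_i > 1 for i ∈ {1, 4}; NE contributions (13, 0, 0, 12), G = 25.
W^NE = Σw_i − G^NE + (Σα_i)·G^NE = 50 + 3.33·25 = 133.25.
Planner: ∂(Σu_j)/∂g_i = Σα_j − 1 = 3.33 > 0, so everyone contributes w_i; G^SO = 50, W^SO = 50 + 3.33·50 = 216.5.
Deadweight loss = 83.25.

83.25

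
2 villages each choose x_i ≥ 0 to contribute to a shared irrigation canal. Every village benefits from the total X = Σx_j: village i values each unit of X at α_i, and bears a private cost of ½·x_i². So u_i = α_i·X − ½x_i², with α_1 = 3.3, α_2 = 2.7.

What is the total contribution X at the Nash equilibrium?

Village i's FOC: ∂u_i/∂x_i = α_i − x_i = 0, so x_i* = α_i.
NE contributions = (3.3, 2.7); X = 6.

6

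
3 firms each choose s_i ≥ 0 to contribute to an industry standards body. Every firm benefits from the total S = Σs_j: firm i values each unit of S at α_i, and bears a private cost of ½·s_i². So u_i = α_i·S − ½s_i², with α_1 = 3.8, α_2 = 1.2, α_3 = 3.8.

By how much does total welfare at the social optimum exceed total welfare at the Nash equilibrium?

53.88

Firm i's FOC: ∂u_i/∂s_i = α_i − s_i = 0, so s_i* = α_i.
NE contributions = (3.8, 1.2, 3.8); S = 8.8.
W^NE = (Σα)·S − ½Σα_i² = 8.8² − ½·30.32 = 62.28.
Planner sets s_i = Σα_j = 8.8 for every i, so S^SO = 3·8.8 = 26.4.
W^SO = (Σα)·S^SO − ½·3·(Σα)² = (3/2)·8.8² = 116.16.
Deadweight loss = W^SO − W^NE = 53.88.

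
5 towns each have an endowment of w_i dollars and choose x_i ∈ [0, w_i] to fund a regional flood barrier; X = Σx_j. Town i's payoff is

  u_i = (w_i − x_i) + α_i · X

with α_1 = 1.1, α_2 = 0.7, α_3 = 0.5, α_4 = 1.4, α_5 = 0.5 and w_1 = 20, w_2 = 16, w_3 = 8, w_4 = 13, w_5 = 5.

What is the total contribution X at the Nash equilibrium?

∂u_i/∂x_i = α_i − 1, so town i contributes w_i if α_i > 1, else 0.
α_i > 1 for i ∈ {1, 4}; NE contributions (20, 0, 0, 13, 0), X = 33.

33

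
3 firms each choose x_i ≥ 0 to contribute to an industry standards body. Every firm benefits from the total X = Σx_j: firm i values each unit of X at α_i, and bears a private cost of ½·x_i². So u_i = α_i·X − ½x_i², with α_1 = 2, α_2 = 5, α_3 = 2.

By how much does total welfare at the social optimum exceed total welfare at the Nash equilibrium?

Firm i's FOC: ∂u_i/∂x_i = α_i − x_i = 0, so x_i* = α_i.
NE contributions = (2, 5, 2); X = 9.
W^NE = (Σα)·X − ½Σα_i² = 9² − ½·33 = 64.5.
Planner sets x_i = Σα_j = 9 for every i, so X^SO = 3·9 = 27.
W^SO = (Σα)·X^SO − ½·3·(Σα)² = (3/2)·9² = 121.5.
Deadweight loss = W^SO − W^NE = 57.

57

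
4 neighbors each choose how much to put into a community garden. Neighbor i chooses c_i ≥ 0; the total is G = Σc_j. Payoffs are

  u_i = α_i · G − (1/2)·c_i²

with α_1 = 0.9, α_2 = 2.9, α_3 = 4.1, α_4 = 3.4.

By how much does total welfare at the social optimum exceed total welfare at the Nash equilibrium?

Neighbor i's FOC: ∂u_i/∂c_i = α_i − c_i = 0, so c_i* = α_i.
NE contributions = (0.9, 2.9, 4.1, 3.4); G = 11.3.
W^NE = (Σα)·G − ½Σα_i² = 11.3² − ½·37.59 = 108.895.
Planner sets c_i = Σα_j = 11.3 for every i, so G^SO = 4·11.3 = 45.2.
W^SO = (Σα)·G^SO − ½·4·(Σα)² = (4/2)·11.3² = 255.38.
Deadweight loss = W^SO − W^NE = 146.485.

146.485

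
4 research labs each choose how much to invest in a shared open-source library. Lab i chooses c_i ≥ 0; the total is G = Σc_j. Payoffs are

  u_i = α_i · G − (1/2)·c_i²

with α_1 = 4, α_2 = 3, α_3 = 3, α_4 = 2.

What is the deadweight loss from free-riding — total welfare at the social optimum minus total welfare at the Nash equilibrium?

163

Lab i's FOC: ∂u_i/∂c_i = α_i − c_i = 0, so c_i* = α_i.
NE contributions = (4, 3, 3, 2); G = 12.
W^NE = (Σα)·G − ½Σα_i² = 12² − ½·38 = 125.
Planner sets c_i = Σα_j = 12 for every i, so G^SO = 4·12 = 48.
W^SO = (Σα)·G^SO − ½·4·(Σα)² = (4/2)·12² = 288.
Deadweight loss = W^SO − W^NE = 163.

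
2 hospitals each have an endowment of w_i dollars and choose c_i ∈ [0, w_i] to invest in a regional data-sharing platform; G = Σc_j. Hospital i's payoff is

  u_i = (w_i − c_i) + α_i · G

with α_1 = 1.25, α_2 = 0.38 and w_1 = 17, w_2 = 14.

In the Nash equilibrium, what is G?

17

∂u_i/∂c_i = α_i − 1, so hospital i contributes w_i if α_i > 1, else 0.
α_i > 1 for i ∈ {1}; NE contributions (17, 0), G = 17.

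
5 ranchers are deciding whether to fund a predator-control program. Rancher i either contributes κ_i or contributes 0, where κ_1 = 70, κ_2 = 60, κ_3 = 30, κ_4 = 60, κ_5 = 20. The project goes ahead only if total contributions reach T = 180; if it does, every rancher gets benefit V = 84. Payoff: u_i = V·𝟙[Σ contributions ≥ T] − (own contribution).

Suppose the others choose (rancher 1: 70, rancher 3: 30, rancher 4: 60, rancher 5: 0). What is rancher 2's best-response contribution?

60

Others' total = 160. Contributing 60 brings total to 220 ≥ 180: gain V − κ_2 = 24.
Best response: 60.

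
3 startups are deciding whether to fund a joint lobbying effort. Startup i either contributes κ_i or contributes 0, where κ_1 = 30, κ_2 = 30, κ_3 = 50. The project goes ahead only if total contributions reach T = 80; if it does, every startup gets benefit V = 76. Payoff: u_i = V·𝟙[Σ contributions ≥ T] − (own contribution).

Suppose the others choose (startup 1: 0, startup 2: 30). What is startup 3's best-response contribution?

50

Others' total = 30. Contributing 50 brings total to 80 ≥ 80: gain V − κ_3 = 26.
Best response: 50.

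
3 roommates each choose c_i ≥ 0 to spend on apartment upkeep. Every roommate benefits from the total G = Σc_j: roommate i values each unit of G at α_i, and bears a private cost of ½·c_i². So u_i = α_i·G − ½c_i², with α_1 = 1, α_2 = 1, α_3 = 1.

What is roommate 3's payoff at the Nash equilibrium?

2.5

Roommate i's FOC: ∂u_i/∂c_i = α_i − c_i = 0, so c_i* = α_i.
NE contributions = (1, 1, 1); G = 3.
u_3 = α_3·G − ½·(c_3)² = 1·3 − ½·1² = 2.5.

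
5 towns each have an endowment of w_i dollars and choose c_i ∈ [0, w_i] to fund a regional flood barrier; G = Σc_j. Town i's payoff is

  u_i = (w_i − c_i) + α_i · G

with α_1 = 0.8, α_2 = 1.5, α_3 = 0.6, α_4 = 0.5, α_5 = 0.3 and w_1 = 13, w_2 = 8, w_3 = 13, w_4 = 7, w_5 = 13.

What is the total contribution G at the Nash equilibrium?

8

∂u_i/∂c_i = α_i − 1, so town i contributes w_i if α_i > 1, else 0.
α_i > 1 for i ∈ {2}; NE contributions (0, 8, 0, 0, 0), G = 8.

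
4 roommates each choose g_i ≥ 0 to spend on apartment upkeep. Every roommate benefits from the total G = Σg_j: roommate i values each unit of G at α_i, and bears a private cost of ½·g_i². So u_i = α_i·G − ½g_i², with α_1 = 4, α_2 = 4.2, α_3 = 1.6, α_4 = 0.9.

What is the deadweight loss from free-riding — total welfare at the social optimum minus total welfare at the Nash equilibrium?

132.995

Roommate i's FOC: ∂u_i/∂g_i = α_i − g_i = 0, so g_i* = α_i.
NE contributions = (4, 4.2, 1.6, 0.9); G = 10.7.
W^NE = (Σα)·G − ½Σα_i² = 10.7² − ½·37.01 = 95.985.
Planner sets g_i = Σα_j = 10.7 for every i, so G^SO = 4·10.7 = 42.8.
W^SO = (Σα)·G^SO − ½·4·(Σα)² = (4/2)·10.7² = 228.98.
Deadweight loss = W^SO − W^NE = 132.995.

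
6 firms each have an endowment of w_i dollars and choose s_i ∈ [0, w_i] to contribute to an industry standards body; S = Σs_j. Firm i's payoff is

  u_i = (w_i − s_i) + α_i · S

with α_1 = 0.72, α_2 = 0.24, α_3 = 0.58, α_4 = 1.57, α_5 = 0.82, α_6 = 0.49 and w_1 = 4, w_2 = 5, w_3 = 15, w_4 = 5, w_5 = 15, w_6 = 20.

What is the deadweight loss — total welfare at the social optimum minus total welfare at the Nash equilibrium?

∂u_i/∂s_i = α_i − 1, so firm i contributes w_i if α_i > 1, else 0.
α_i > 1 for i ∈ {4}; NE contributions (0, 0, 0, 5, 0, 0), S = 5.
W^NE = Σw_i − S^NE + (Σα_i)·S^NE = 64 + 3.42·5 = 81.1.
Planner: ∂(Σu_j)/∂s_i = Σα_j − 1 = 3.42 > 0, so everyone contributes w_i; S^SO = 64, W^SO = 64 + 3.42·64 = 282.88.
Deadweight loss = 201.78.

201.78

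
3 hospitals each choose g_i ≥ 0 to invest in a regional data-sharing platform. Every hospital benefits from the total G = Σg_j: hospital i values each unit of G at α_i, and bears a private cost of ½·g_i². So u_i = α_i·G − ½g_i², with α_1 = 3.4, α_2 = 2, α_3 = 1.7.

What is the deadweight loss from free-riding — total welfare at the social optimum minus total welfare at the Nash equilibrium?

34.43

Hospital i's FOC: ∂u_i/∂g_i = α_i − g_i = 0, so g_i* = α_i.
NE contributions = (3.4, 2, 1.7); G = 7.1.
W^NE = (Σα)·G − ½Σα_i² = 7.1² − ½·18.45 = 41.185.
Planner sets g_i = Σα_j = 7.1 for every i, so G^SO = 3·7.1 = 21.3.
W^SO = (Σα)·G^SO − ½·3·(Σα)² = (3/2)·7.1² = 75.615.
Deadweight loss = W^SO − W^NE = 34.43.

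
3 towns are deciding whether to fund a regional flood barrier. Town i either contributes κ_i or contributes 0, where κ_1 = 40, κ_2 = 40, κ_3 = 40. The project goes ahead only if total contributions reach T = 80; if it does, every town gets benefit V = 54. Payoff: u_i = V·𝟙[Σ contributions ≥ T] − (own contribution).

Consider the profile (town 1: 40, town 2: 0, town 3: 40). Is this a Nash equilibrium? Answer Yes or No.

Total = 80 ≥ 80: provided.
Town 1 (pledges 40, payoff 14): dropping to 0 → total 40, payoff 0. No gain.
Town 2 (pledges 0, payoff 54): pledging 40 → total 120, payoff 14. No gain.
Town 3 (pledges 40, payoff 14): dropping to 0 → total 40, payoff 0. No gain.

Yes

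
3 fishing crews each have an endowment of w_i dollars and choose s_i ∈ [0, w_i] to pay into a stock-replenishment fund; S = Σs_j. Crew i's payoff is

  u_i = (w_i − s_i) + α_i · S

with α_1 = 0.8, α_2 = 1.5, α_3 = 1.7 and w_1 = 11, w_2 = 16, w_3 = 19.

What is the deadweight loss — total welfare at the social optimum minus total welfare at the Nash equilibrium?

33

∂u_i/∂s_i = α_i − 1, so crew i contributes w_i if α_i > 1, else 0.
α_i > 1 for i ∈ {2, 3}; NE contributions (0, 16, 19), S = 35.
W^NE = Σw_i − S^NE + (Σα_i)·S^NE = 46 + 3·35 = 151.
Planner: ∂(Σu_j)/∂s_i = Σα_j − 1 = 3 > 0, so everyone contributes w_i; S^SO = 46, W^SO = 46 + 3·46 = 184.
Deadweight loss = 33.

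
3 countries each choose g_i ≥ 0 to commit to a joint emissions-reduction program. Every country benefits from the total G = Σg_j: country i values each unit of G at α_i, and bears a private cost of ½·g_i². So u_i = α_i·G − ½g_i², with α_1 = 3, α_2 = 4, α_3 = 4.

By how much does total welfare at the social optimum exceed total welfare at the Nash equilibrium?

Country i's FOC: ∂u_i/∂g_i = α_i − g_i = 0, so g_i* = α_i.
NE contributions = (3, 4, 4); G = 11.
W^NE = (Σα)·G − ½Σα_i² = 11² − ½·41 = 100.5.
Planner sets g_i = Σα_j = 11 for every i, so G^SO = 3·11 = 33.
W^SO = (Σα)·G^SO − ½·3·(Σα)² = (3/2)·11² = 181.5.
Deadweight loss = W^SO − W^NE = 81.

81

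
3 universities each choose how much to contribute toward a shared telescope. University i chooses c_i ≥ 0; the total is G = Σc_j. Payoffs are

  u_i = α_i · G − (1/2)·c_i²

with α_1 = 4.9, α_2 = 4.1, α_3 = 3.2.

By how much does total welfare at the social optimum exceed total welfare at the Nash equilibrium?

99.95

University i's FOC: ∂u_i/∂c_i = α_i − c_i = 0, so c_i* = α_i.
NE contributions = (4.9, 4.1, 3.2); G = 12.2.
W^NE = (Σα)·G − ½Σα_i² = 12.2² − ½·51.06 = 123.31.
Planner sets c_i = Σα_j = 12.2 for every i, so G^SO = 3·12.2 = 36.6.
W^SO = (Σα)·G^SO − ½·3·(Σα)² = (3/2)·12.2² = 223.26.
Deadweight loss = W^SO − W^NE = 99.95.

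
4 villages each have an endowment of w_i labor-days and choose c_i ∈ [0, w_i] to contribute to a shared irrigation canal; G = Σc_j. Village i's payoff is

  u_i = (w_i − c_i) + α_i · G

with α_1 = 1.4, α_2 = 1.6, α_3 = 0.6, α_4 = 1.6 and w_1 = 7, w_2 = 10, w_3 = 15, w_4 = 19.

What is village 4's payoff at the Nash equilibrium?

57.6

∂u_i/∂c_i = α_i − 1, so village i contributes w_i if α_i > 1, else 0.
α_i > 1 for i ∈ {1, 2, 4}; NE contributions (7, 10, 0, 19), G = 36.
u_4 = (19 − 19) + 1.6·36 = 57.6.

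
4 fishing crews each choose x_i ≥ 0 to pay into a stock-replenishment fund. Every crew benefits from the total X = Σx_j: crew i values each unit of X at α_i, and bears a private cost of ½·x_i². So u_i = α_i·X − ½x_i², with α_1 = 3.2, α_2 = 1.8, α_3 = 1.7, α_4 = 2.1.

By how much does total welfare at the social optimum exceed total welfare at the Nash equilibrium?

Crew i's FOC: ∂u_i/∂x_i = α_i − x_i = 0, so x_i* = α_i.
NE contributions = (3.2, 1.8, 1.7, 2.1); X = 8.8.
W^NE = (Σα)·X − ½Σα_i² = 8.8² − ½·20.78 = 67.05.
Planner sets x_i = Σα_j = 8.8 for every i, so X^SO = 4·8.8 = 35.2.
W^SO = (Σα)·X^SO − ½·4·(Σα)² = (4/2)·8.8² = 154.88.
Deadweight loss = W^SO − W^NE = 87.83.

87.83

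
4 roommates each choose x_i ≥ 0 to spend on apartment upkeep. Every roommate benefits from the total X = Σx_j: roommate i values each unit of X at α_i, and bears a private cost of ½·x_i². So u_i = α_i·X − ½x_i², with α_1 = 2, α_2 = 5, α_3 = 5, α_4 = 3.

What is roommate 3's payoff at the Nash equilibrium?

Roommate i's FOC: ∂u_i/∂x_i = α_i − x_i = 0, so x_i* = α_i.
NE contributions = (2, 5, 5, 3); X = 15.
u_3 = α_3·X − ½·(x_3)² = 5·15 − ½·5² = 62.5.

62.5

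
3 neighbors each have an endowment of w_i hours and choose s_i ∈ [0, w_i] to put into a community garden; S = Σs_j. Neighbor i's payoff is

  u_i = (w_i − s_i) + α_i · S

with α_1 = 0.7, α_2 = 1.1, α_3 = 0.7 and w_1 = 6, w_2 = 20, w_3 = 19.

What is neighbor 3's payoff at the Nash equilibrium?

∂u_i/∂s_i = α_i − 1, so neighbor i contributes w_i if α_i > 1, else 0.
α_i > 1 for i ∈ {2}; NE contributions (0, 20, 0), S = 20.
u_3 = (19 − 0) + 0.7·20 = 33.

33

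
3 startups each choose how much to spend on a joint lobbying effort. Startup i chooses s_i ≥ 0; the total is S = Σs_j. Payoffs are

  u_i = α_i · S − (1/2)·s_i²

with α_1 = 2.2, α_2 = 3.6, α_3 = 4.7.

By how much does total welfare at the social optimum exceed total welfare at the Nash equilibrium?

75.07

Startup i's FOC: ∂u_i/∂s_i = α_i − s_i = 0, so s_i* = α_i.
NE contributions = (2.2, 3.6, 4.7); S = 10.5.
W^NE = (Σα)·S − ½Σα_i² = 10.5² − ½·39.89 = 90.305.
Planner sets s_i = Σα_j = 10.5 for every i, so S^SO = 3·10.5 = 31.5.
W^SO = (Σα)·S^SO − ½·3·(Σα)² = (3/2)·10.5² = 165.375.
Deadweight loss = W^SO − W^NE = 75.07.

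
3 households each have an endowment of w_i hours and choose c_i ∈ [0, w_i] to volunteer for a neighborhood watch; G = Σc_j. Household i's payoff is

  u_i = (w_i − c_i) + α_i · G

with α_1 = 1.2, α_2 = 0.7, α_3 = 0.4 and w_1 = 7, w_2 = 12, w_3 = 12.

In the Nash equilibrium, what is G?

∂u_i/∂c_i = α_i − 1, so household i contributes w_i if α_i > 1, else 0.
α_i > 1 for i ∈ {1}; NE contributions (7, 0, 0), G = 7.

7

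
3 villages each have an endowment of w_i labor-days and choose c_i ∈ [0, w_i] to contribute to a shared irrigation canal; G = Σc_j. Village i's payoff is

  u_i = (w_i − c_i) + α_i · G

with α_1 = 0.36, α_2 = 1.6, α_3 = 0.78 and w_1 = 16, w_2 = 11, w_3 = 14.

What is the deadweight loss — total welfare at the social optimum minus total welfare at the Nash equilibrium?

∂u_i/∂c_i = α_i − 1, so village i contributes w_i if α_i > 1, else 0.
α_i > 1 for i ∈ {2}; NE contributions (0, 11, 0), G = 11.
W^NE = Σw_i − G^NE + (Σα_i)·G^NE = 41 + 1.74·11 = 60.14.
Planner: ∂(Σu_j)/∂c_i = Σα_j − 1 = 1.74 > 0, so everyone contributes w_i; G^SO = 41, W^SO = 41 + 1.74·41 = 112.34.
Deadweight loss = 52.2.

52.2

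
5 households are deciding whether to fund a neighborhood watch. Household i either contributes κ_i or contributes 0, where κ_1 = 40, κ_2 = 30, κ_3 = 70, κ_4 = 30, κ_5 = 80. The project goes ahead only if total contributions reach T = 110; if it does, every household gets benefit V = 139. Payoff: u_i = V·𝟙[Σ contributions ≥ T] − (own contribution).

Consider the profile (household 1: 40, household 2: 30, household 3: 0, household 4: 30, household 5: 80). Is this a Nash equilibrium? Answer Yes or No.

Total = 180 ≥ 110: provided.
Household 1 (pledges 40, payoff 99): dropping to 0 → total 140, payoff 139. Profitable deviation.

No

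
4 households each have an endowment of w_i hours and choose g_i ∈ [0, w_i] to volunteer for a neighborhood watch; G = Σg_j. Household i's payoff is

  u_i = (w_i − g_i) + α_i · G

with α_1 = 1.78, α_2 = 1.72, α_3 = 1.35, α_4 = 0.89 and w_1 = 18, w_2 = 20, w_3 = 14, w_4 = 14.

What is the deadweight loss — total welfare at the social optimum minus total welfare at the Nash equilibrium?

∂u_i/∂g_i = α_i − 1, so household i contributes w_i if α_i > 1, else 0.
α_i > 1 for i ∈ {1, 2, 3}; NE contributions (18, 20, 14, 0), G = 52.
W^NE = Σw_i − G^NE + (Σα_i)·G^NE = 66 + 4.74·52 = 312.48.
Planner: ∂(Σu_j)/∂g_i = Σα_j − 1 = 4.74 > 0, so everyone contributes w_i; G^SO = 66, W^SO = 66 + 4.74·66 = 378.84.
Deadweight loss = 66.36.

66.36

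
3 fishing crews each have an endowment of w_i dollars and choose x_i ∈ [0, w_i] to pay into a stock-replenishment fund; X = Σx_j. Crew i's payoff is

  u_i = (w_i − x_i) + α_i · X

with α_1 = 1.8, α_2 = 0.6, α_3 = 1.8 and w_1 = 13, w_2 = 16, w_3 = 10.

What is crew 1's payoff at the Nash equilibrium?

∂u_i/∂x_i = α_i − 1, so crew i contributes w_i if α_i > 1, else 0.
α_i > 1 for i ∈ {1, 3}; NE contributions (13, 0, 10), X = 23.
u_1 = (13 − 13) + 1.8·23 = 41.4.

41.4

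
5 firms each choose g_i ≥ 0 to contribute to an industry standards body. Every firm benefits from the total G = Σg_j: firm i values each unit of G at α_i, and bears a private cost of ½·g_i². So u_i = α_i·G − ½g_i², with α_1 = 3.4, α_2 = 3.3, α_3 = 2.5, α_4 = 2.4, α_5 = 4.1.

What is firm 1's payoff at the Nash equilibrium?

Firm i's FOC: ∂u_i/∂g_i = α_i − g_i = 0, so g_i* = α_i.
NE contributions = (3.4, 3.3, 2.5, 2.4, 4.1); G = 15.7.
u_1 = α_1·G − ½·(g_1)² = 3.4·15.7 − ½·3.4² = 47.6.

47.6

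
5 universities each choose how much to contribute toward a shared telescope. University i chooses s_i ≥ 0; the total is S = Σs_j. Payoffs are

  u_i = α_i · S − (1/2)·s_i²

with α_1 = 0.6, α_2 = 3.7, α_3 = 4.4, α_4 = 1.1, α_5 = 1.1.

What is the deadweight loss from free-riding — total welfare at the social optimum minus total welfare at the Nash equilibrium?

University i's FOC: ∂u_i/∂s_i = α_i − s_i = 0, so s_i* = α_i.
NE contributions = (0.6, 3.7, 4.4, 1.1, 1.1); S = 10.9.
W^NE = (Σα)·S − ½Σα_i² = 10.9² − ½·35.83 = 100.895.
Planner sets s_i = Σα_j = 10.9 for every i, so S^SO = 5·10.9 = 54.5.
W^SO = (Σα)·S^SO − ½·5·(Σα)² = (5/2)·10.9² = 297.025.
Deadweight loss = W^SO − W^NE = 196.13.

196.13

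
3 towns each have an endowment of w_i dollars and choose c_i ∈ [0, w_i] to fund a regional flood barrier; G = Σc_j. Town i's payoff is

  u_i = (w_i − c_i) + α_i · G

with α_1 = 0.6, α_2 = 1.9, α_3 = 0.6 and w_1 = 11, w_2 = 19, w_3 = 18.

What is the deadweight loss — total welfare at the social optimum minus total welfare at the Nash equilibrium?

60.9

∂u_i/∂c_i = α_i − 1, so town i contributes w_i if α_i > 1, else 0.
α_i > 1 for i ∈ {2}; NE contributions (0, 19, 0), G = 19.
W^NE = Σw_i − G^NE + (Σα_i)·G^NE = 48 + 2.1·19 = 87.9.
Planner: ∂(Σu_j)/∂c_i = Σα_j − 1 = 2.1 > 0, so everyone contributes w_i; G^SO = 48, W^SO = 48 + 2.1·48 = 148.8.
Deadweight loss = 60.9.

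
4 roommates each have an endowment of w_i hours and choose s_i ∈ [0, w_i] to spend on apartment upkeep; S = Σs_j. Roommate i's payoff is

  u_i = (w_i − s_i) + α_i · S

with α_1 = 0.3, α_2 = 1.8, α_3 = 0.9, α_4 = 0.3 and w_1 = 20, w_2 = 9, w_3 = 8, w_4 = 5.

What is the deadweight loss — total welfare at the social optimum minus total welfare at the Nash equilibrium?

∂u_i/∂s_i = α_i − 1, so roommate i contributes w_i if α_i > 1, else 0.
α_i > 1 for i ∈ {2}; NE contributions (0, 9, 0, 0), S = 9.
W^NE = Σw_i − S^NE + (Σα_i)·S^NE = 42 + 2.3·9 = 62.7.
Planner: ∂(Σu_j)/∂s_i = Σα_j − 1 = 2.3 > 0, so everyone contributes w_i; S^SO = 42, W^SO = 42 + 2.3·42 = 138.6.
Deadweight loss = 75.9.

75.9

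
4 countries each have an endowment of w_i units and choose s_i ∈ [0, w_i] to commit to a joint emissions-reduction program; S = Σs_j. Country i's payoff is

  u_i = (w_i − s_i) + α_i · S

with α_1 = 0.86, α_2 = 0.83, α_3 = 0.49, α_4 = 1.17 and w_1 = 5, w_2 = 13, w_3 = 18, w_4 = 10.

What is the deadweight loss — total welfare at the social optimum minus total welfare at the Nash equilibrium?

∂u_i/∂s_i = α_i − 1, so country i contributes w_i if α_i > 1, else 0.
α_i > 1 for i ∈ {4}; NE contributions (0, 0, 0, 10), S = 10.
W^NE = Σw_i − S^NE + (Σα_i)·S^NE = 46 + 2.35·10 = 69.5.
Planner: ∂(Σu_j)/∂s_i = Σα_j − 1 = 2.35 > 0, so everyone contributes w_i; S^SO = 46, W^SO = 46 + 2.35·46 = 154.1.
Deadweight loss = 84.6.

84.6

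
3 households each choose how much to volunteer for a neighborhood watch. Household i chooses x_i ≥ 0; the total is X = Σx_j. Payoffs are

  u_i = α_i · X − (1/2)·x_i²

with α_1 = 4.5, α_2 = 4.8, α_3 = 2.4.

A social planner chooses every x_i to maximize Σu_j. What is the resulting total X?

Planner FOC: ∂(Σu_j)/∂x_i = (Σα_j) − x_i = 0, so x_i^SO = Σα_j = 11.7 for every i; X^SO = 35.1.

35.1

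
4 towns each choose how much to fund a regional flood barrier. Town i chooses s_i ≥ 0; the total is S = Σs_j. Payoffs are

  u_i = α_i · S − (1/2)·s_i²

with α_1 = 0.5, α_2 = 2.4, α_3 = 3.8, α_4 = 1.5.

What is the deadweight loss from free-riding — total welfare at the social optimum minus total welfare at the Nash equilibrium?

78.59

Town i's FOC: ∂u_i/∂s_i = α_i − s_i = 0, so s_i* = α_i.
NE contributions = (0.5, 2.4, 3.8, 1.5); S = 8.2.
W^NE = (Σα)·S − ½Σα_i² = 8.2² − ½·22.7 = 55.89.
Planner sets s_i = Σα_j = 8.2 for every i, so S^SO = 4·8.2 = 32.8.
W^SO = (Σα)·S^SO − ½·4·(Σα)² = (4/2)·8.2² = 134.48.
Deadweight loss = W^SO − W^NE = 78.59.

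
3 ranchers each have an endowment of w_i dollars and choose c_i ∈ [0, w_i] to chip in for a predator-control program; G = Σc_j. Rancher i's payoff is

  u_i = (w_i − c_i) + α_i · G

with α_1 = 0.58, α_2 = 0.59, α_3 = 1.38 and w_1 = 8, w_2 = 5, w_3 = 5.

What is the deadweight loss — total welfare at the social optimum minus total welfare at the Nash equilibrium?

∂u_i/∂c_i = α_i − 1, so rancher i contributes w_i if α_i > 1, else 0.
α_i > 1 for i ∈ {3}; NE contributions (0, 0, 5), G = 5.
W^NE = Σw_i − G^NE + (Σα_i)·G^NE = 18 + 1.55·5 = 25.75.
Planner: ∂(Σu_j)/∂c_i = Σα_j − 1 = 1.55 > 0, so everyone contributes w_i; G^SO = 18, W^SO = 18 + 1.55·18 = 45.9.
Deadweight loss = 20.15.

20.15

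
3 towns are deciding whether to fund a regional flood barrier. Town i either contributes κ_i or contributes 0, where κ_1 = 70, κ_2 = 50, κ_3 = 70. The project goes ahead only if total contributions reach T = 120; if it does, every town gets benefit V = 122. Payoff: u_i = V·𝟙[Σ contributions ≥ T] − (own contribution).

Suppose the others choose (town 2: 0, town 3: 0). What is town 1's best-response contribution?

Others' total = 0. Even contributing 70 gives 70 < 120: no benefit either way.
Best response: 0.

0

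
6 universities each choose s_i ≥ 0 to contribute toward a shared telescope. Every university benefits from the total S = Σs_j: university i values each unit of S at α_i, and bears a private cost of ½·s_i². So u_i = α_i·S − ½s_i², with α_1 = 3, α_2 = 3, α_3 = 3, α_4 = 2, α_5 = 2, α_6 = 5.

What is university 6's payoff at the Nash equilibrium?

77.5

University i's FOC: ∂u_i/∂s_i = α_i − s_i = 0, so s_i* = α_i.
NE contributions = (3, 3, 3, 2, 2, 5); S = 18.
u_6 = α_6·S − ½·(s_6)² = 5·18 − ½·5² = 77.5.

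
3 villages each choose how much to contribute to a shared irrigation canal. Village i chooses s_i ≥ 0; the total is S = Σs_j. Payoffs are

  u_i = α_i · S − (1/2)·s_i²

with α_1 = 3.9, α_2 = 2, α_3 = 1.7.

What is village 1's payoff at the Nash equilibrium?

Village i's FOC: ∂u_i/∂s_i = α_i − s_i = 0, so s_i* = α_i.
NE contributions = (3.9, 2, 1.7); S = 7.6.
u_1 = α_1·S − ½·(s_1)² = 3.9·7.6 − ½·3.9² = 22.035.

22.035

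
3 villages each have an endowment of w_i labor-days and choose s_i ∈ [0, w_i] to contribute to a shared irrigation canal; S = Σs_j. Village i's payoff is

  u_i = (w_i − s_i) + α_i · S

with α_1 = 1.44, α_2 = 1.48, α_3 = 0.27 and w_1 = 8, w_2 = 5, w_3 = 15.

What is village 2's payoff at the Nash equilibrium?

∂u_i/∂s_i = α_i − 1, so village i contributes w_i if α_i > 1, else 0.
α_i > 1 for i ∈ {1, 2}; NE contributions (8, 5, 0), S = 13.
u_2 = (5 − 5) + 1.48·13 = 19.24.

19.24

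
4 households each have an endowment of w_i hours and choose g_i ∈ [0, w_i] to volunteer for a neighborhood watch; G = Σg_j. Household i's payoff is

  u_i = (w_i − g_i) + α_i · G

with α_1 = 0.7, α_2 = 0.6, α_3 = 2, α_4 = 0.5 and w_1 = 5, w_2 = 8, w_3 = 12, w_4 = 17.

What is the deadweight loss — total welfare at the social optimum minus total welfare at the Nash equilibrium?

84

∂u_i/∂g_i = α_i − 1, so household i contributes w_i if α_i > 1, else 0.
α_i > 1 for i ∈ {3}; NE contributions (0, 0, 12, 0), G = 12.
W^NE = Σw_i − G^NE + (Σα_i)·G^NE = 42 + 2.8·12 = 75.6.
Planner: ∂(Σu_j)/∂g_i = Σα_j − 1 = 2.8 > 0, so everyone contributes w_i; G^SO = 42, W^SO = 42 + 2.8·42 = 159.6.
Deadweight loss = 84.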